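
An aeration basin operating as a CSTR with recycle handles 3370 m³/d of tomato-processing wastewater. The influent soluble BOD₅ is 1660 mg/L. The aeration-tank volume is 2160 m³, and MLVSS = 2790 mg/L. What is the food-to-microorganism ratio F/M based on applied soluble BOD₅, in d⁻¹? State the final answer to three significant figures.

F/M ≈ 0.928 d⁻¹

F/M = applied load / biomass = Q·S₀/(V·X) = 3370 × 1660 / (2160 × 2790) = 0.9283 d⁻¹.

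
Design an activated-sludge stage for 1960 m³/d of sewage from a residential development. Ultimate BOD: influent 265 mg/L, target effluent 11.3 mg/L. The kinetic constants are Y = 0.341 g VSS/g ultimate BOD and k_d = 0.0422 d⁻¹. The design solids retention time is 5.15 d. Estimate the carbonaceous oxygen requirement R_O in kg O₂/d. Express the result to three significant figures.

Observed yield with endogenous decay: Y_obs = Y / (1 + k_d·θ_c) = 0.341 / (1 + 0.0422 × 5.15) = 0.341 / 1.217 = 0.2801 g VSS/g ultimate BOD.
ΔS = 265 − 11.3 = 253.7 mg/L, so the substrate removal rate is 1960 × 253.7/1000 = 497.3 kg ultimate BOD/d.
P_X = Y_obs·Q·(S₀ − S) = 0.2801 × 497.3 = 139.3 kg VSS/d.
R_O = Q·(S₀ − S) − 1.42·P_X = 497.3 − 1.42 × 139.3 = 299.5 kg O₂/d.

R_O ≈ 299 kg O₂/d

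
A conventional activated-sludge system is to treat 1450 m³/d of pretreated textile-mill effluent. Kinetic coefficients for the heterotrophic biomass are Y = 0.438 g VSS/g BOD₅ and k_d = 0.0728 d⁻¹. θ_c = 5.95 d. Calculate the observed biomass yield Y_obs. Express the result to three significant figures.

Y_obs ≈ 0.306 g VSS/g BOD₅

Correct the yield for decay: Y_obs = Y/(1 + k_d θ_c) = 0.438 / (1 + 0.0728 × 5.95) = 0.438 / 1.433 = 0.3056.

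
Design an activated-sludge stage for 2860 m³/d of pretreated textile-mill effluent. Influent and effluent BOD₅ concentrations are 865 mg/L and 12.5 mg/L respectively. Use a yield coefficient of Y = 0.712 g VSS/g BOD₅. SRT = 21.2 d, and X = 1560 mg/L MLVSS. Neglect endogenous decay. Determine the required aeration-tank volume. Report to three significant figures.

With k_d = 0 the design equation reduces to V = Y Q (S₀−S) θ_c / X = 0.712 × 2860 × (865 − 12.5) × 21.2 / 1560 = 23591 m³.

V ≈ 23600 m³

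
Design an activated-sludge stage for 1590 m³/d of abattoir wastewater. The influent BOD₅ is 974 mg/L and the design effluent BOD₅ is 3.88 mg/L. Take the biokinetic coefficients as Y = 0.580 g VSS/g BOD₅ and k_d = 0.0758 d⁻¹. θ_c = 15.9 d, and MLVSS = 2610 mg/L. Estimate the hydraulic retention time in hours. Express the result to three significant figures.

τ ≈ 37.3 h

Rearranging the biomass balance for a CMAS with decay, V = Y·Q·ΔS·θ_c / [X·(1+k_d θ_c)] = 0.580 × 1590 × (974 − 3.88) × 15.9 / [2610 × (1 + 0.0758 × 15.9)] = 1.42×10^7 / 5756 = 2471 m³.
Hydraulic retention time τ = V/Q = 2471 / 1590 = 1.554 d = 37.31 h.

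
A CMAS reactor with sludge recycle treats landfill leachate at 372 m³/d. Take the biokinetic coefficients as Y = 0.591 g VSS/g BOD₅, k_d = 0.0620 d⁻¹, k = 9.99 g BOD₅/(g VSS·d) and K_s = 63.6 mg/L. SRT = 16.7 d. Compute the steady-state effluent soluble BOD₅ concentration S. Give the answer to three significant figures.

S ≈ 1.34 mg/L

From the Monod/SRT balance for a CMAS, S = K_s·(1+k_d θ_c)/[θ_c·(Y k − k_d) − 1] = 63.6 × (1 + 0.0620 × 16.7) / [16.7 × (0.591 × 9.99 − 0.0620) − 1] = 129.5 / 96.56 = 1.341 mg/L.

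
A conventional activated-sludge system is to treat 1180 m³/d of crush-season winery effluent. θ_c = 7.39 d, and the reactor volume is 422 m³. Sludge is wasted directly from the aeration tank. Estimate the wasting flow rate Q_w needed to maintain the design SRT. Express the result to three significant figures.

For wasting at MLVSS concentration, Q_w = V/θ_c = 422.0/7.39 = 57.10 m³/d.

Q_w ≈ 57.1 m³/d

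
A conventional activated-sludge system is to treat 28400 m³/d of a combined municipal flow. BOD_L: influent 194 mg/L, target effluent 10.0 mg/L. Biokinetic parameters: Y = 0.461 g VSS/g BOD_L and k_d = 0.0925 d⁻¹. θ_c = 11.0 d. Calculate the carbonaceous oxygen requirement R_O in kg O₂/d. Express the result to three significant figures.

R_O ≈ 3530 kg O₂/d

The observed yield is Y_obs = Y/(1 + k_d·θ_c) = 0.461 / (1 + 0.0925 × 11.0) = 0.461 / 2.018 = 0.2285 g VSS per g BOD_L removed.
Mass of BOD_L removed per day: Q(S₀ − S) = 28400 × 184.0 g/m³ = 5226 kg/d.
Biomass synthesised: P_X = Y_obs × 5226 = 1194 kg VSS/d.
R_O = Q·ΔS − 1.42 P_X = 5226 − 1696 = 3530 kg O₂/d.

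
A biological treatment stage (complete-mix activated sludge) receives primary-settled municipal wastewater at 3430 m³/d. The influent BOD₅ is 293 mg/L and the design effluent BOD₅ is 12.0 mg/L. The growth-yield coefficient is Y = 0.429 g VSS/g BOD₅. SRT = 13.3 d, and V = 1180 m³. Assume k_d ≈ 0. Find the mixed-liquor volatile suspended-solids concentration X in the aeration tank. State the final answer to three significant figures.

X ≈ 4660 mg/L

X = Y·Q·ΔS·θ_c / V = 0.429 × 3430 × (293 − 12.0) × 13.3 / 1180 = 4660 mg/L.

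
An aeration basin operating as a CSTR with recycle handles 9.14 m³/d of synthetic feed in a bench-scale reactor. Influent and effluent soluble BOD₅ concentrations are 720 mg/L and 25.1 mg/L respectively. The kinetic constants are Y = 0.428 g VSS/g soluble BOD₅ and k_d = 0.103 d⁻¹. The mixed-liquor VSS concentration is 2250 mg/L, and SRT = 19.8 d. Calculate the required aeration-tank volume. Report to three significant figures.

Steady-state biomass mass balance: V·X·(1 + k_d·θ_c) = Y·Q·(S₀ − S)·θ_c, so V = 0.428 × 9.14 × (720 − 25.1) × 19.8 / [2250 × (1 + 0.103 × 19.8)] = 5.38×10^4 / 6839 = 7.871 m³.

V ≈ 7.87 m³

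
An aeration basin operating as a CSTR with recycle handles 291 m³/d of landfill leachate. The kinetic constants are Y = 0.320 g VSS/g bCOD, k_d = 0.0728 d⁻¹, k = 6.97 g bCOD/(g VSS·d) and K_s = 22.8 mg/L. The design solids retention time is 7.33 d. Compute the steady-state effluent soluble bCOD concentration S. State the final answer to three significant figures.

S ≈ 2.36 mg/L

From the Monod/SRT balance for a CMAS, S = K_s·(1+k_d θ_c)/[θ_c·(Y k − k_d) − 1] = 22.8 × (1 + 0.0728 × 7.33) / [7.33 × (0.320 × 6.97 − 0.0728) − 1] = 34.97 / 14.82 = 2.360 mg/L.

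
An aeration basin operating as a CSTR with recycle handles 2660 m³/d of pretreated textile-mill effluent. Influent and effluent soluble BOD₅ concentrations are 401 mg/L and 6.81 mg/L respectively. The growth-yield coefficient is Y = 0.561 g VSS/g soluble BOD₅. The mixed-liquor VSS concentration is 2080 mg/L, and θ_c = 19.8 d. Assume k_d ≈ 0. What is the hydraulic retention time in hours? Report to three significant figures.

τ ≈ 50.5 h

With k_d = 0 the design equation reduces to V = Y Q (S₀−S) θ_c / X = 0.561 × 2660 × (401 − 6.81) × 19.8 / 2080 = 5600 m³.
HRT = V/Q = 5600 m³ / 2660 m³·d⁻¹ = 2.105 d × 24 = 50.52 h.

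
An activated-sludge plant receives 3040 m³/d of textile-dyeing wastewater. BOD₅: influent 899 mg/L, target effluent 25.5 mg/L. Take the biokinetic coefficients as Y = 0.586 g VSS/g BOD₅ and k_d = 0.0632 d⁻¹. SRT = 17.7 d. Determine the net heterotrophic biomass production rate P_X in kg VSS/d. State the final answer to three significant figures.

Y_obs = Y / (1 + k_d θ_c) = 0.586 / (1 + 0.0632 × 17.7) = 0.586 / 2.119 = 0.2766.
Mass of BOD₅ removed per day: Q(S₀ − S) = 3040 × 873.5 g/m³ = 2655 kg/d.
Biomass produced: P_X = Y_obs·Q·ΔS = 0.2766 × 2655 ≈ 734.5 kg VSS/d.

P_X ≈ 734 kg VSS/d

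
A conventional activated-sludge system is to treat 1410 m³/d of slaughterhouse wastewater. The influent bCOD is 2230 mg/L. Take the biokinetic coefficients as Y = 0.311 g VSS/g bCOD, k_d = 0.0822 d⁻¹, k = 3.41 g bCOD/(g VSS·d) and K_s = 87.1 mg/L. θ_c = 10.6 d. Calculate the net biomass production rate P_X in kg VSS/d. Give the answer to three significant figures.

P_X ≈ 518 kg VSS/d

Effluent substrate depends only on kinetics and SRT: S = K_s(1 + k_d θ_c) / [θ_c(Yk − k_d) − 1] = 87.1 × (1 + 0.0822 × 10.6) / [10.6 × (0.311 × 3.41 − 0.0822) − 1] = 163.0 / 9.370 = 17.39 mg/L.
Correct the yield for decay: Y_obs = Y/(1 + k_d θ_c) = 0.311 / (1 + 0.0822 × 10.6) = 0.311 / 1.871 = 0.1662.
Q·(S₀ − S) = 1410 × (2230 − 17.4) × 10⁻³ = 3120 kg/d removed.
P_X = Y_obs · Q(S₀ − S) = 0.1662 × 3120 = 518.5 kg VSS/d.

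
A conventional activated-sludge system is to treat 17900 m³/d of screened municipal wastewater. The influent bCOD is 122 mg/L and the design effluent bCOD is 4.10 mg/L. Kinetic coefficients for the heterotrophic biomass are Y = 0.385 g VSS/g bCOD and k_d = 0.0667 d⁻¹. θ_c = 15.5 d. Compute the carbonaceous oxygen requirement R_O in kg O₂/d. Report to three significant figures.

Observed yield with endogenous decay: Y_obs = Y / (1 + k_d·θ_c) = 0.385 / (1 + 0.0667 × 15.5) = 0.385 / 2.034 = 0.1893 g VSS/g bCOD.
Mass of bCOD removed per day: Q(S₀ − S) = 17900 × 117.9 g/m³ = 2110 kg/d.
Net sludge production P_X = 0.1893 × 2110 = 399.5 kg VSS/d.
R_O = Q·ΔS − 1.42 P_X = 2110 − 567.3 = 1543 kg O₂/d.

R_O ≈ 1540 kg O₂/d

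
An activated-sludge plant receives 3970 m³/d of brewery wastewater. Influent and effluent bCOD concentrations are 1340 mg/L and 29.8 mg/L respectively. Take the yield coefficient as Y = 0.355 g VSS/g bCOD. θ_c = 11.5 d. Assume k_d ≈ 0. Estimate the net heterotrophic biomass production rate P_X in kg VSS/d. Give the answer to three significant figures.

No decay correction is needed, so Y_obs = Y = 0.355.
Q·(S₀ − S) = 3970 × (1340 − 29.8) × 10⁻³ = 5201 kg/d removed.
Biomass produced: P_X = Y_obs·Q·ΔS = 0.3550 × 5201 ≈ 1847 kg VSS/d.

P_X ≈ 1850 kg VSS/d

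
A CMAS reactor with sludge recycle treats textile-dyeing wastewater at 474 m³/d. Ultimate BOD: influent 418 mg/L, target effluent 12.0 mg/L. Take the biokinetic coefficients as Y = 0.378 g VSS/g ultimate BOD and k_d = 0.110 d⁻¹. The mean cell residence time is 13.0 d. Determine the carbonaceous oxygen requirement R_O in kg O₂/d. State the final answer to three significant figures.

R_O ≈ 150 kg O₂/d

The observed yield is Y_obs = Y/(1 + k_d·θ_c) = 0.378 / (1 + 0.110 × 13.0) = 0.378 / 2.430 = 0.1556 g VSS per g ultimate BOD removed.
ΔS = 418 − 12.0 = 406.0 mg/L, so the substrate removal rate is 474 × 406.0/1000 = 192.4 kg ultimate BOD/d.
P_X = Y_obs·Q·(S₀ − S) = 0.1556 × 192.4 = 29.94 kg VSS/d.
R_O = Q·ΔS − 1.42 P_X = 192.4 − 42.51 = 149.9 kg O₂/d.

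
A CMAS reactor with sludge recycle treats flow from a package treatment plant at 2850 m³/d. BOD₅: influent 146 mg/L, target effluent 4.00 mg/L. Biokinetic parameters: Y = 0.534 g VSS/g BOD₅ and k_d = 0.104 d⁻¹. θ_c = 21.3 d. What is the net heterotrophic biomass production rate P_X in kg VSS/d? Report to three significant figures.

Correct the yield for decay: Y_obs = Y/(1 + k_d θ_c) = 0.534 / (1 + 0.104 × 21.3) = 0.534 / 3.215 = 0.1661.
Q·(S₀ − S) = 2850 × (146 − 4.00) × 10⁻³ = 404.7 kg/d removed.
Net biomass production P_X = Y_obs × Q·(S₀ − S) = 0.1661 × 404.7 = 67.22 kg VSS/d.

P_X ≈ 67.2 kg VSS/d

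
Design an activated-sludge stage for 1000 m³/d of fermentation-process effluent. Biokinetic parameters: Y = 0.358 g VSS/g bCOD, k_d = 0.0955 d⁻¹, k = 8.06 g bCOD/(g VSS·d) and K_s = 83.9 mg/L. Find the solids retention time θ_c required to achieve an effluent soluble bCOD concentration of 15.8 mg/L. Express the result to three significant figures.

Specific growth rate at S = 15.8 mg/L: μ = YkS/(K_s+S) = 0.358·8.06·15.8/(83.9+15.8) = 0.4573 d⁻¹.
θ_c = 1/(μ − k_d) = 1/(0.4573 − 0.0955) = 1/0.3618 = 2.764 d.

θ_c ≈ 2.76 d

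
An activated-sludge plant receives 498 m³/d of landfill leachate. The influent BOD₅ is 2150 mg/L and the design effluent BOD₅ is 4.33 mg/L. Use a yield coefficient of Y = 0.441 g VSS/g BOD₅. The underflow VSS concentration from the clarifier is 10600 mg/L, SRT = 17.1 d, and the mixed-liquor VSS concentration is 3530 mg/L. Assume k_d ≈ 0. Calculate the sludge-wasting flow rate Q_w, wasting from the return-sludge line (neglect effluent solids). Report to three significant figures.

Q_w ≈ 44.5 m³/d

Biomass mass balance (decay neglected): V·X = Y·Q·(S₀ − S)·θ_c, so V = 0.441 × 498 × (2150 − 4.33) × 17.1 / 3530 = 2283 m³.
Wasting from the return line (neglecting effluent solids): Q_w = V·X / (θ_c·X_r) = 2283 × 3530 / (17.1 × 10600) = 44.46 m³/d.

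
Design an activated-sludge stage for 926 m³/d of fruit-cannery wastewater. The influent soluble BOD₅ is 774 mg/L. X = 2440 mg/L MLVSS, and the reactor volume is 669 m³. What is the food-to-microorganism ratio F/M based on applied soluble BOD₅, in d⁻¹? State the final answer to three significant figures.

F/M ≈ 0.439 d⁻¹

F/M = Q·S₀ / (V·X) = 926 × 774 / (669.0 × 2440) = 0.4391 g soluble BOD₅·(g VSS·d)⁻¹.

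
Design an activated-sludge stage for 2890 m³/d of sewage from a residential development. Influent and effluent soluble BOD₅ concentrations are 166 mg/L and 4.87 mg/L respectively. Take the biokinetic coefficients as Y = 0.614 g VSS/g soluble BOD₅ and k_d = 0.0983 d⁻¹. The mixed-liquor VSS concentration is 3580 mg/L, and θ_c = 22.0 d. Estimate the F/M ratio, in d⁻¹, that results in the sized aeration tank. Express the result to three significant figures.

F/M ≈ 0.241 d⁻¹

Rearranging the biomass balance for a CMAS with decay, V = Y·Q·ΔS·θ_c / [X·(1+k_d θ_c)] = 0.614 × 2890 × (166 − 4.87) × 22.0 / [3580 × (1 + 0.0983 × 22.0)] = 6.29×10^6 / 11322 = 555.6 m³.
F/M = applied load / biomass = Q·S₀/(V·X) = 2890 × 166 / (555.6 × 3580) = 0.2412 d⁻¹.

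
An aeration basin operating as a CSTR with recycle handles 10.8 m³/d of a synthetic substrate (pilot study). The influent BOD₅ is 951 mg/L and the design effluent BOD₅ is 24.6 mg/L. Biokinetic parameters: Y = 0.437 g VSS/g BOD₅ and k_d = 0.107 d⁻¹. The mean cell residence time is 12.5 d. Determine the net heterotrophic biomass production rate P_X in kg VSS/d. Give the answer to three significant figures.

P_X ≈ 1.87 kg VSS/d

Observed yield with endogenous decay: Y_obs = Y / (1 + k_d·θ_c) = 0.437 / (1 + 0.107 × 12.5) = 0.437 / 2.337 = 0.1870 g VSS/g BOD₅.
ΔS = 951 − 24.6 = 926.4 mg/L, so the substrate removal rate is 10.8 × 926.4/1000 = 10.01 kg BOD₅/d.
P_X = Y_obs · Q(S₀ − S) = 0.1870 × 10.01 = 1.870 kg VSS/d.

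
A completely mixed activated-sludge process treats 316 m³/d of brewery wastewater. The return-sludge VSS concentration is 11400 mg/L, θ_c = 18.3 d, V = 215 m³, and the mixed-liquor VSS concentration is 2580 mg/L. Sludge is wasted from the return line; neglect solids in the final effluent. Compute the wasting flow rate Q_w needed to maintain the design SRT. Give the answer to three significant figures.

Wasting from the return line (neglecting effluent solids): Q_w = V·X / (θ_c·X_r) = 215.0 × 2580 / (18.3 × 11400) = 2.659 m³/d.

Q_w ≈ 2.66 m³/d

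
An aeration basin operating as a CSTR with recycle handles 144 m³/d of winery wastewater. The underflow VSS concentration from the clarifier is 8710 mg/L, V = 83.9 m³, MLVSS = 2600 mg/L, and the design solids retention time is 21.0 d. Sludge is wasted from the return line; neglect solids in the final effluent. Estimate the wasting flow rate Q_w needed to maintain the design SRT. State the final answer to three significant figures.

Q_w ≈ 1.19 m³/d

Q_w = (V·X)/(θ_c X_r) = 83.90 × 2600 / (21.0 × 8710) = 1.193 m³/d.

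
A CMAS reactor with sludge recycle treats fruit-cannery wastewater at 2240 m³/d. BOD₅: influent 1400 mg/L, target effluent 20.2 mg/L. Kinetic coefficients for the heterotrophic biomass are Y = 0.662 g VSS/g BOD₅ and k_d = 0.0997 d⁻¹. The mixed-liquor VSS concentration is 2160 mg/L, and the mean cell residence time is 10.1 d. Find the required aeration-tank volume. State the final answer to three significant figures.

V ≈ 4770 m³

Rearranging the biomass balance for a CMAS with decay, V = Y·Q·ΔS·θ_c / [X·(1+k_d θ_c)] = 0.662 × 2240 × (1400 − 20.2) × 10.1 / [2160 × (1 + 0.0997 × 10.1)] = 2.07×10^7 / 4335 = 4767 m³.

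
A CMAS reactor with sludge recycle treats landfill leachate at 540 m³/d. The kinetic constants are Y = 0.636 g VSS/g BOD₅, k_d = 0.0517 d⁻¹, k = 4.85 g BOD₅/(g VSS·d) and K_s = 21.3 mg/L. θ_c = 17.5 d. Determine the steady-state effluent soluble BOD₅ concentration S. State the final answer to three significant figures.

S ≈ 0.779 mg/L

From the Monod/SRT balance for a CMAS, S = K_s·(1+k_d θ_c)/[θ_c·(Y k − k_d) − 1] = 21.3 × (1 + 0.0517 × 17.5) / [17.5 × (0.636 × 4.85 − 0.0517) − 1] = 40.57 / 52.08 = 0.7791 mg/L.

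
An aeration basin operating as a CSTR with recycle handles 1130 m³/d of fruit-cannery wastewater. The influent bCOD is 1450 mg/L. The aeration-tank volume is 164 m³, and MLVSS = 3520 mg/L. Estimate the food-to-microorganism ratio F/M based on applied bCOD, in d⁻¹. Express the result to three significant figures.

F/M = Q·S₀ / (V·X) = 1130 × 1450 / (164.0 × 3520) = 2.838 g bCOD·(g VSS·d)⁻¹.

F/M ≈ 2.84 d⁻¹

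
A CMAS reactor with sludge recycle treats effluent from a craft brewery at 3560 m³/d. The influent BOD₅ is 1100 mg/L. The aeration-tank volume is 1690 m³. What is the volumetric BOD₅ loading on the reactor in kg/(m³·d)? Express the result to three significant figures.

L_v ≈ 2.32 kg BOD₅/(m³·d)

L_v = Q S₀ / V = 3560 × 1100 × 10⁻³ / 1690 = 2.317 kg/(m³·d).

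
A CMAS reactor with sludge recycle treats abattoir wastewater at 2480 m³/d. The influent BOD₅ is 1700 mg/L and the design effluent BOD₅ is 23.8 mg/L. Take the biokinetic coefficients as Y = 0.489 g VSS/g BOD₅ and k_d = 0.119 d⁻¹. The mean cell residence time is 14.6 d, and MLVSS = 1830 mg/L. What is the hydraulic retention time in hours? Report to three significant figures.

From the SRT design equation V = Y Q (S₀−S) θ_c / [X (1 + k_d θ_c)] = 0.489 × 2480 × (1700 − 23.8) × 14.6 / [1830 × (1 + 0.119 × 14.6)] = 2.97×10^7 / 5009 = 5924 m³.
HRT = V/Q = 5924 m³ / 2480 m³·d⁻¹ = 2.389 d × 24 = 57.33 h.

τ ≈ 57.3 h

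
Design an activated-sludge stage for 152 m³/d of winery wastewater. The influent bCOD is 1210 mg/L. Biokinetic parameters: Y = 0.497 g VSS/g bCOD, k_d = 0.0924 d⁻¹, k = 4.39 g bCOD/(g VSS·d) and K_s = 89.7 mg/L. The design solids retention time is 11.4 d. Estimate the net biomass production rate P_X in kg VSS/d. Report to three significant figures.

P_X ≈ 44.2 kg VSS/d

For a completely mixed reactor with recycle the Lawrence–McCarty relation gives S = K_s·(1 + k_d·θ_c) / [θ_c·(Y·k − k_d) − 1] = 89.7 × (1 + 0.0924 × 11.4) / [11.4 × (0.497 × 4.39 − 0.0924) − 1] = 184.2 / 22.82 = 8.071 mg/L.
Correct the yield for decay: Y_obs = Y/(1 + k_d θ_c) = 0.497 / (1 + 0.0924 × 11.4) = 0.497 / 2.053 = 0.2420.
Mass of bCOD removed per day: Q(S₀ − S) = 152 × 1202 g/m³ = 182.7 kg/d.
Biomass produced: P_X = Y_obs·Q·ΔS = 0.2420 × 182.7 ≈ 44.22 kg VSS/d.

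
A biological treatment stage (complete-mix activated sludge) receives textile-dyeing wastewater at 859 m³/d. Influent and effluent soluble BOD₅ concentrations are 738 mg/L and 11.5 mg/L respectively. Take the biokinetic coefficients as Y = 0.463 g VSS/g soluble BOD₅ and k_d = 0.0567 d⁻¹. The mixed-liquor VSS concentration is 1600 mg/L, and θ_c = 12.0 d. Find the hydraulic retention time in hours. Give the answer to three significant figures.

τ ≈ 36.0 h

Rearranging the biomass balance for a CMAS with decay, V = Y·Q·ΔS·θ_c / [X·(1+k_d θ_c)] = 0.463 × 859 × (738 − 11.5) × 12.0 / [1600 × (1 + 0.0567 × 12.0)] = 3.47×10^6 / 2689 = 1290 m³.
Hydraulic retention time τ = V/Q = 1290 / 859 = 1.501 d = 36.03 h.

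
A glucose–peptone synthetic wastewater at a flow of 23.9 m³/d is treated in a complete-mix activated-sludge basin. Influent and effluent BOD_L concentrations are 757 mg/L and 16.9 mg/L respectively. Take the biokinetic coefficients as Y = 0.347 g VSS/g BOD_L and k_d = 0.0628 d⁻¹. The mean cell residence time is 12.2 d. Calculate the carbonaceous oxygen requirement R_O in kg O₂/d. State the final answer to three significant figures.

R_O ≈ 12.8 kg O₂/d

The observed yield is Y_obs = Y/(1 + k_d·θ_c) = 0.347 / (1 + 0.0628 × 12.2) = 0.347 / 1.766 = 0.1965 g VSS per g BOD_L removed.
Q·(S₀ − S) = 23.9 × (757 − 16.9) × 10⁻³ = 17.69 kg/d removed.
Biomass synthesised: P_X = Y_obs × 17.69 = 3.475 kg VSS/d.
R_O = Q·ΔS − 1.42 P_X = 17.69 − 4.935 = 12.75 kg O₂/d.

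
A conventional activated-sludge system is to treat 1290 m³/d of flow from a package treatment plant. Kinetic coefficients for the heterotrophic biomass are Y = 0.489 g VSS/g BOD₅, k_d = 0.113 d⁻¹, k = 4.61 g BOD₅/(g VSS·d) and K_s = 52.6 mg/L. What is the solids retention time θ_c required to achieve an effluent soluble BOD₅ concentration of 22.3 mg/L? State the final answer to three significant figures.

From 1/θ_c = Y·k·S/(K_s + S) − k_d: Y·k·S/(K_s+S) = 0.489 × 4.61 × 22.3 / (52.6 + 22.3) = 0.6712 d⁻¹.
Then 1/θ_c = μ − k_d = 0.6712 − 0.113 = 0.5582 d⁻¹, giving θ_c = 1.792 d.

θ_c ≈ 1.79 d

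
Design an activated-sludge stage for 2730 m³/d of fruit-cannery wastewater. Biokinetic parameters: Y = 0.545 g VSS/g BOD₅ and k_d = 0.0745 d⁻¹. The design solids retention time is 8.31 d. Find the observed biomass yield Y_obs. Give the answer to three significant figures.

Correct the yield for decay: Y_obs = Y/(1 + k_d θ_c) = 0.545 / (1 + 0.0745 × 8.31) = 0.545 / 1.619 = 0.3366.

Y_obs ≈ 0.337 g VSS/g BOD₅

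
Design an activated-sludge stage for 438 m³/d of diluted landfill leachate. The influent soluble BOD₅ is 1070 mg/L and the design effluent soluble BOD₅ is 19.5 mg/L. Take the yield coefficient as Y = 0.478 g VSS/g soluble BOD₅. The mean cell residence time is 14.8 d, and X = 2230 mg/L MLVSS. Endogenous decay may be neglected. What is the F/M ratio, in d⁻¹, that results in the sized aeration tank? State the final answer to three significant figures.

F/M ≈ 0.144 d⁻¹

V·X = Y·Q·ΔS·θ_c gives V = 0.478 × 438 × (1070 − 19.5) × 14.8 / 2230 = 1460 m³.
Food-to-microorganism ratio F/M = Q S₀ / (V X) = 438 × 1070 / (1460 × 2230) = 0.1440 d⁻¹.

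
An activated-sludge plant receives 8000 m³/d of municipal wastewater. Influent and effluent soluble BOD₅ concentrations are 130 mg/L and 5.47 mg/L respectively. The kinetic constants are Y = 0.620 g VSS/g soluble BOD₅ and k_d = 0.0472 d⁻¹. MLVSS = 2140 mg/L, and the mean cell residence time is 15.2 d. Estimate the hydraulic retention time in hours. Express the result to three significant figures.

Steady-state biomass mass balance: V·X·(1 + k_d·θ_c) = Y·Q·(S₀ − S)·θ_c, so V = 0.620 × 8000 × (130 − 5.47) × 15.2 / [2140 × (1 + 0.0472 × 15.2)] = 9.39×10^6 / 3675 = 2554 m³.
HRT = V/Q = 2554 m³ / 8000 m³·d⁻¹ = 0.3193 d × 24 = 7.663 h.

τ ≈ 7.66 h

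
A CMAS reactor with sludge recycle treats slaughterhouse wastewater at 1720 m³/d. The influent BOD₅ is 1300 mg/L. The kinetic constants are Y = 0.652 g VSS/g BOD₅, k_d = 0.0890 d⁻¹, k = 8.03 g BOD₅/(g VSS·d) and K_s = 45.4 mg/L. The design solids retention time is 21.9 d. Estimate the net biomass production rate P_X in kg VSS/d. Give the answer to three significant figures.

P_X ≈ 494 kg VSS/d

From the Monod/SRT balance for a CMAS, S = K_s·(1+k_d θ_c)/[θ_c·(Y k − k_d) − 1] = 45.4 × (1 + 0.0890 × 21.9) / [21.9 × (0.652 × 8.03 − 0.0890) − 1] = 133.9 / 111.7 = 1.199 mg/L.
Observed yield with endogenous decay: Y_obs = Y / (1 + k_d·θ_c) = 0.652 / (1 + 0.0890 × 21.9) = 0.652 / 2.949 = 0.2211 g VSS/g BOD₅.
Mass of BOD₅ removed per day: Q(S₀ − S) = 1720 × 1299 g/m³ = 2234 kg/d.
Net biomass production P_X = Y_obs × Q·(S₀ − S) = 0.2211 × 2234 = 493.9 kg VSS/d.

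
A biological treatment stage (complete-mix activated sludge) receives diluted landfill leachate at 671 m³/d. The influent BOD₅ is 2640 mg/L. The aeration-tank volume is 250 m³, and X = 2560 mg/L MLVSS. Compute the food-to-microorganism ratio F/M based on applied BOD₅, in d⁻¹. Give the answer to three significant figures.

F/M = Q·S₀ / (V·X) = 671 × 2640 / (250.0 × 2560) = 2.768 g BOD₅·(g VSS·d)⁻¹.

F/M ≈ 2.77 d⁻¹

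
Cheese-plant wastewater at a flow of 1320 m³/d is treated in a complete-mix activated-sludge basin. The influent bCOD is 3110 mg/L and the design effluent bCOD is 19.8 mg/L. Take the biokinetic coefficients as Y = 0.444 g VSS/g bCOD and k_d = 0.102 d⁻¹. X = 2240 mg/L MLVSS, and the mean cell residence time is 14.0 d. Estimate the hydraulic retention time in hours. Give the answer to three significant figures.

τ ≈ 84.8 h

From the SRT design equation V = Y Q (S₀−S) θ_c / [X (1 + k_d θ_c)] = 0.444 × 1320 × (3110 − 19.8) × 14.0 / [2240 × (1 + 0.102 × 14.0)] = 2.54×10^7 / 5439 = 4662 m³.
τ = V/Q = 4662/1320 = 3.532 d, or 84.76 h.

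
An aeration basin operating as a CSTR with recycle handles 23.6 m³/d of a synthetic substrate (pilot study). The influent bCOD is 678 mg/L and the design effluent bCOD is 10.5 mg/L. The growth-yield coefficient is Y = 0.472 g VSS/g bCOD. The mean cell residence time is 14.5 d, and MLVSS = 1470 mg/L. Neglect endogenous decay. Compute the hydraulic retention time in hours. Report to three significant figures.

Biomass mass balance (decay neglected): V·X = Y·Q·(S₀ − S)·θ_c, so V = 0.472 × 23.6 × (678 − 10.5) × 14.5 / 1470 = 73.34 m³.
τ = V/Q = 73.34/23.6 = 3.108 d, or 74.59 h.

τ ≈ 74.6 h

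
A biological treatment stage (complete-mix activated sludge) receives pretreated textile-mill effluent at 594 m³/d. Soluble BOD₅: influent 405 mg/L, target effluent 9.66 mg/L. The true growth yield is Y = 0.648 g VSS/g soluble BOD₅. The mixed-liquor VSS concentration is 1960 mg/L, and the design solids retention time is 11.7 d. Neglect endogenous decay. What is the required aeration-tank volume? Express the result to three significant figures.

V·X = Y·Q·ΔS·θ_c gives V = 0.648 × 594 × (405 − 9.66) × 11.7 / 1960 = 908.4 m³.

V ≈ 908 m³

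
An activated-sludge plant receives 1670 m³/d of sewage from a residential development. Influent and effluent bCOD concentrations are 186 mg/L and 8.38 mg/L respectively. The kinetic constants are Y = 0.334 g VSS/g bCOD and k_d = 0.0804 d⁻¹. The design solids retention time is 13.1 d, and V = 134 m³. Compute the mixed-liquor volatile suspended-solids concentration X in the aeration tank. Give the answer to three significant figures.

Solving the biomass balance for X: X = Y Q (S₀−S) θ_c / [V (1+k_d θ_c)] = 0.334 × 1670 × (186 − 8.38) × 13.1 / [134 × (1 + 0.0804 × 13.1)] = 4717 mg/L.

X ≈ 4720 mg/L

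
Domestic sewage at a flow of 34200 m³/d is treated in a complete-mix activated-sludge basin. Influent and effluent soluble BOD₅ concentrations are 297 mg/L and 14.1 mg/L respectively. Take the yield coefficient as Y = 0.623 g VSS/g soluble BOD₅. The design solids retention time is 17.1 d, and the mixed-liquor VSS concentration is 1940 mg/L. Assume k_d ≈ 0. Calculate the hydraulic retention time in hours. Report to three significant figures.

τ ≈ 37.3 h

V·X = Y·Q·ΔS·θ_c gives V = 0.623 × 34200 × (297 − 14.1) × 17.1 / 1940 = 53130 m³.
Hydraulic retention time τ = V/Q = 53130 / 34200 = 1.554 d = 37.28 h.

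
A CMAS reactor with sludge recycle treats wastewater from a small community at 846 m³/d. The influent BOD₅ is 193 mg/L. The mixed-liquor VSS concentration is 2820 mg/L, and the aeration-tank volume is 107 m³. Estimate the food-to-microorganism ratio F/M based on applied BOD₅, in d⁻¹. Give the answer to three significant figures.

F/M = applied load / biomass = Q·S₀/(V·X) = 846 × 193 / (107.0 × 2820) = 0.5411 d⁻¹.

F/M ≈ 0.541 d⁻¹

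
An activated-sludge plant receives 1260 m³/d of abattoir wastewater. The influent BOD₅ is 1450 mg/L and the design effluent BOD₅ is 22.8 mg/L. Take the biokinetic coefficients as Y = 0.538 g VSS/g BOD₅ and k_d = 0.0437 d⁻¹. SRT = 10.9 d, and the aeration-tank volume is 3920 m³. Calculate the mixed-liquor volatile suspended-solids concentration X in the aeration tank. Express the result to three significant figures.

X = Y·Q·ΔS·θ_c / [V·(1 + k_d θ_c)] = 0.538 × 1260 × (1450 − 22.8) × 10.9 / [3920 × (1 + 0.0437 × 10.9)] = 1822 mg/L.

X ≈ 1820 mg/L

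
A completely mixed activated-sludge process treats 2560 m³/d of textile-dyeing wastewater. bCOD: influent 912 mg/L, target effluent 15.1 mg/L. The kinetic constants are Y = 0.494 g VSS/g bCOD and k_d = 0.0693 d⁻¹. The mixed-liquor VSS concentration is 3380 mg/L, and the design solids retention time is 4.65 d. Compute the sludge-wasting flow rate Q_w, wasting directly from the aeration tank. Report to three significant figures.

Q_w ≈ 254 m³/d

Rearranging the biomass balance for a CMAS with decay, V = Y·Q·ΔS·θ_c / [X·(1+k_d θ_c)] = 0.494 × 2560 × (912 − 15.1) × 4.65 / [3380 × (1 + 0.0693 × 4.65)] = 5.27×10^6 / 4469 = 1180 m³.
For wasting at MLVSS concentration, Q_w = V/θ_c = 1180/4.65 = 253.8 m³/d.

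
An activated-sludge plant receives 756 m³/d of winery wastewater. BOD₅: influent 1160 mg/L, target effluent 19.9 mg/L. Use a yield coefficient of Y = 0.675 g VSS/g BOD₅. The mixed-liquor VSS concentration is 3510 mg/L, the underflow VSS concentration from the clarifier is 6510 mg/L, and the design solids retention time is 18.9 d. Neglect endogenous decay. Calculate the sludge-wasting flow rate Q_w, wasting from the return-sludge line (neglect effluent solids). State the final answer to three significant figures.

Q_w ≈ 89.4 m³/d

With k_d = 0 the design equation reduces to V = Y Q (S₀−S) θ_c / X = 0.675 × 756 × (1160 − 19.9) × 18.9 / 3510 = 3133 m³.
Q_w = (V·X)/(θ_c X_r) = 3133 × 3510 / (18.9 × 6510) = 89.37 m³/d.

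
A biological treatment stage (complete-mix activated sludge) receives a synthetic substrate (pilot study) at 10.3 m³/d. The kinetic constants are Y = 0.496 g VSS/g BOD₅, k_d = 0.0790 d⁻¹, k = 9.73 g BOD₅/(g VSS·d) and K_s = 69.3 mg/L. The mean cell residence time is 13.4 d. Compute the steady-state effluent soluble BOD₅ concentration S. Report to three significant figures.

Effluent substrate depends only on kinetics and SRT: S = K_s(1 + k_d θ_c) / [θ_c(Yk − k_d) − 1] = 69.3 × (1 + 0.0790 × 13.4) / [13.4 × (0.496 × 9.73 − 0.0790) − 1] = 142.7 / 62.61 = 2.279 mg/L.

S ≈ 2.28 mg/L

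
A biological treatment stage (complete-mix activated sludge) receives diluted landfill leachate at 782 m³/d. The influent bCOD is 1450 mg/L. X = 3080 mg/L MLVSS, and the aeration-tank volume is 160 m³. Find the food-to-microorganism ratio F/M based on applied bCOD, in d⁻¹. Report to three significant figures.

F/M ≈ 2.30 d⁻¹

F/M = applied load / biomass = Q·S₀/(V·X) = 782 × 1450 / (160.0 × 3080) = 2.301 d⁻¹.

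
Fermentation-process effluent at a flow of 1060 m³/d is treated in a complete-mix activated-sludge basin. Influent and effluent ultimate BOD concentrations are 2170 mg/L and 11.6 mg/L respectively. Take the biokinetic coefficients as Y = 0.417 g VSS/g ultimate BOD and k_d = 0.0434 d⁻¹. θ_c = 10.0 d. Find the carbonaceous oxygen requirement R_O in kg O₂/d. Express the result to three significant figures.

Observed yield with endogenous decay: Y_obs = Y / (1 + k_d·θ_c) = 0.417 / (1 + 0.0434 × 10.0) = 0.417 / 1.434 = 0.2908 g VSS/g ultimate BOD.
Mass of ultimate BOD removed per day: Q(S₀ − S) = 1060 × 2158 g/m³ = 2288 kg/d.
P_X = Y_obs·Q·(S₀ − S) = 0.2908 × 2288 = 665.3 kg VSS/d.
R_O = Q·(S₀ − S) − 1.42·P_X = 2288 − 1.42 × 665.3 = 1343 kg O₂/d.

R_O ≈ 1340 kg O₂/d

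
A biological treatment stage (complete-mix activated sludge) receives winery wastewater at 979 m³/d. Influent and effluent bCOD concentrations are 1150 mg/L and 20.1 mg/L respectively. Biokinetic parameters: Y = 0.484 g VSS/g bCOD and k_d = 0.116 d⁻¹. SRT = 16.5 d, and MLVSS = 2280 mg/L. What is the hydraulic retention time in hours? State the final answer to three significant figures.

From the SRT design equation V = Y Q (S₀−S) θ_c / [X (1 + k_d θ_c)] = 0.484 × 979 × (1150 − 20.1) × 16.5 / [2280 × (1 + 0.116 × 16.5)] = 8.83×10^6 / 6644 = 1330 m³.
HRT = V/Q = 1330 m³ / 979 m³·d⁻¹ = 1.358 d × 24 = 32.60 h.

τ ≈ 32.6 h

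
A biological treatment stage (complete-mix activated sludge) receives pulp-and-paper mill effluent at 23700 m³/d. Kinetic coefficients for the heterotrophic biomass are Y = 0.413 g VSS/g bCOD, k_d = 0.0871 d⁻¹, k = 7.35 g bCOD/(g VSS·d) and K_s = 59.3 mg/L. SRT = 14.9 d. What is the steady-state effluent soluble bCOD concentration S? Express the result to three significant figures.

S ≈ 3.17 mg/L

For a completely mixed reactor with recycle the Lawrence–McCarty relation gives S = K_s·(1 + k_d·θ_c) / [θ_c·(Y·k − k_d) − 1] = 59.3 × (1 + 0.0871 × 14.9) / [14.9 × (0.413 × 7.35 − 0.0871) − 1] = 136.3 / 42.93 = 3.174 mg/L.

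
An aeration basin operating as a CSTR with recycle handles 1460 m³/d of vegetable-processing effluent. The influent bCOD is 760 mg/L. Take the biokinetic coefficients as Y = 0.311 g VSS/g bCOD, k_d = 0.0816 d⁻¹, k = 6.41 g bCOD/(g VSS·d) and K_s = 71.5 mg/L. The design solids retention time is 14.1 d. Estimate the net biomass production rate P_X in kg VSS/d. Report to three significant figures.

From the Monod/SRT balance for a CMAS, S = K_s·(1+k_d θ_c)/[θ_c·(Y k − k_d) − 1] = 71.5 × (1 + 0.0816 × 14.1) / [14.1 × (0.311 × 6.41 − 0.0816) − 1] = 153.8 / 25.96 = 5.924 mg/L.
The observed yield is Y_obs = Y/(1 + k_d·θ_c) = 0.311 / (1 + 0.0816 × 14.1) = 0.311 / 2.151 = 0.1446 g VSS per g bCOD removed.
Mass of bCOD removed per day: Q(S₀ − S) = 1460 × 754.1 g/m³ = 1101 kg/d.
Net biomass production P_X = Y_obs × Q·(S₀ − S) = 0.1446 × 1101 = 159.2 kg VSS/d.

P_X ≈ 159 kg VSS/d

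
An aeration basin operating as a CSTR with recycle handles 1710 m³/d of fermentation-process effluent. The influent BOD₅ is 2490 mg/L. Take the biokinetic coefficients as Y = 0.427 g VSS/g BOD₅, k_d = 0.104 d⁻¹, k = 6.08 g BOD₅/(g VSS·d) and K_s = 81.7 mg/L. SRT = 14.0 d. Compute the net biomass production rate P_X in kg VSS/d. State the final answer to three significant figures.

P_X ≈ 739 kg VSS/d

Effluent substrate depends only on kinetics and SRT: S = K_s(1 + k_d θ_c) / [θ_c(Yk − k_d) − 1] = 81.7 × (1 + 0.104 × 14.0) / [14.0 × (0.427 × 6.08 − 0.104) − 1] = 200.7 / 33.89 = 5.921 mg/L.
Y_obs = Y / (1 + k_d θ_c) = 0.427 / (1 + 0.104 × 14.0) = 0.427 / 2.456 = 0.1739.
Mass of BOD₅ removed per day: Q(S₀ − S) = 1710 × 2484 g/m³ = 4248 kg/d.
P_X = Y_obs · Q(S₀ − S) = 0.1739 × 4248 = 738.5 kg VSS/d.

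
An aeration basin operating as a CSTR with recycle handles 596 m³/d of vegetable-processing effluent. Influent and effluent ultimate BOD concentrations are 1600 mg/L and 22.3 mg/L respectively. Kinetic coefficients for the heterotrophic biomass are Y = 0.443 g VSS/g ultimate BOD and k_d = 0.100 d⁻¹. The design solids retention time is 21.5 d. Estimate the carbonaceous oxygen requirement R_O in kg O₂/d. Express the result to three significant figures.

R_O ≈ 753 kg O₂/d

Correct the yield for decay: Y_obs = Y/(1 + k_d θ_c) = 0.443 / (1 + 0.100 × 21.5) = 0.443 / 3.150 = 0.1406.
ΔS = 1600 − 22.3 = 1578 mg/L, so the substrate removal rate is 596 × 1578/1000 = 940.3 kg ultimate BOD/d.
P_X = Y_obs·Q·(S₀ − S) = 0.1406 × 940.3 = 132.2 kg VSS/d.
Carbonaceous O₂ demand = substrate oxidised − cell-mass equivalent = 940.3 − 1.42 × 132.2 = 752.5 kg O₂/d.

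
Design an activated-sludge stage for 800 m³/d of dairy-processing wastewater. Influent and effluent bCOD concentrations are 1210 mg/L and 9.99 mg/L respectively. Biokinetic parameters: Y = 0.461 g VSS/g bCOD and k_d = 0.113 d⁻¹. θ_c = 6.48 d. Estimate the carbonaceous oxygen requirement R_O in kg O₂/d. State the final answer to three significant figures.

R_O ≈ 597 kg O₂/d

Observed yield with endogenous decay: Y_obs = Y / (1 + k_d·θ_c) = 0.461 / (1 + 0.113 × 6.48) = 0.461 / 1.732 = 0.2661 g VSS/g bCOD.
Q·(S₀ − S) = 800 × (1210 − 9.99) × 10⁻³ = 960.0 kg/d removed.
Net sludge production P_X = 0.2661 × 960.0 = 255.5 kg VSS/d.
Carbonaceous O₂ demand = substrate oxidised − cell-mass equivalent = 960.0 − 1.42 × 255.5 = 597.2 kg O₂/d.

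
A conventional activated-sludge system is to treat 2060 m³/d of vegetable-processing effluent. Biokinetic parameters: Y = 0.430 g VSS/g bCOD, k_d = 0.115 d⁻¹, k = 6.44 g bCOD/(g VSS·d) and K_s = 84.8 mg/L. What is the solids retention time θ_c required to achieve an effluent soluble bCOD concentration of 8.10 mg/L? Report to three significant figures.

θ_c ≈ 7.91 d

Specific growth rate at S = 8.10 mg/L: μ = YkS/(K_s+S) = 0.430·6.44·8.10/(84.8+8.10) = 0.2414 d⁻¹.
Then 1/θ_c = μ − k_d = 0.2414 − 0.115 = 0.1264 d⁻¹, giving θ_c = 7.908 d.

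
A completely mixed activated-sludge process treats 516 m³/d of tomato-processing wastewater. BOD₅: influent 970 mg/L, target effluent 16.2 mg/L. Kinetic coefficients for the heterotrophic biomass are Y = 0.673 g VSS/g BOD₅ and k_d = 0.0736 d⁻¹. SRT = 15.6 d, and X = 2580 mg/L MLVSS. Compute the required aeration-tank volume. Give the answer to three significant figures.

V ≈ 932 m³

Rearranging the biomass balance for a CMAS with decay, V = Y·Q·ΔS·θ_c / [X·(1+k_d θ_c)] = 0.673 × 516 × (970 − 16.2) × 15.6 / [2580 × (1 + 0.0736 × 15.6)] = 5.17×10^6 / 5542 = 932.3 m³.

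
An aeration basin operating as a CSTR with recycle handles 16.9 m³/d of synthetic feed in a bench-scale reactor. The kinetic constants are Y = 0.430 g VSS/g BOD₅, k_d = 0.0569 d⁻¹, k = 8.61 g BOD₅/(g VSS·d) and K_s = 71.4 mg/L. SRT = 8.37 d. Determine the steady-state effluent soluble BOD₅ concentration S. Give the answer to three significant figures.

For a completely mixed reactor with recycle the Lawrence–McCarty relation gives S = K_s·(1 + k_d·θ_c) / [θ_c·(Y·k − k_d) − 1] = 71.4 × (1 + 0.0569 × 8.37) / [8.37 × (0.430 × 8.61 − 0.0569) − 1] = 105.4 / 29.51 = 3.572 mg/L.

S ≈ 3.57 mg/L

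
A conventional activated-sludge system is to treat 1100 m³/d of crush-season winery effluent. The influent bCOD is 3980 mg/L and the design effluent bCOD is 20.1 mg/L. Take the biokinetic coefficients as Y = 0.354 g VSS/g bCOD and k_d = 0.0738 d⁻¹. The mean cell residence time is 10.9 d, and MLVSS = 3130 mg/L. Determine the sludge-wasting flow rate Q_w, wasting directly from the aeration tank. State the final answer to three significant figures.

Q_w ≈ 273 m³/d

Rearranging the biomass balance for a CMAS with decay, V = Y·Q·ΔS·θ_c / [X·(1+k_d θ_c)] = 0.354 × 1100 × (3980 − 20.1) × 10.9 / [3130 × (1 + 0.0738 × 10.9)] = 1.68×10^7 / 5648 = 2976 m³.
With mixed-liquor wasting, θ_c = V/Q_w, so Q_w = V/θ_c = 2976/10.9 = 273.0 m³/d.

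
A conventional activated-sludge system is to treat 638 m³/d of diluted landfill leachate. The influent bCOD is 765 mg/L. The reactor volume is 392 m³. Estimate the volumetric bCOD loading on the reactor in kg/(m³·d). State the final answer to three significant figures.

Applied bCOD load per unit volume = Q·S₀/V = (638 × 765/1000)/392.0 = 1.245 kg bCOD·m⁻³·d⁻¹.

L_v ≈ 1.25 kg bCOD/(m³·d)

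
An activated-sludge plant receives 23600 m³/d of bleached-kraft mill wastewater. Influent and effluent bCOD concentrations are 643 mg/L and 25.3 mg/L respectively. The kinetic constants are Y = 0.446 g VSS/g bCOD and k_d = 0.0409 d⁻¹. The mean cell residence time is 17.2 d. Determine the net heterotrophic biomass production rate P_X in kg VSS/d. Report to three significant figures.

P_X ≈ 3820 kg VSS/d

Y_obs = Y / (1 + k_d θ_c) = 0.446 / (1 + 0.0409 × 17.2) = 0.446 / 1.703 = 0.2618.
ΔS = 643 − 25.3 = 617.7 mg/L, so the substrate removal rate is 23600 × 617.7/1000 = 14578 kg bCOD/d.
P_X = Y_obs · Q(S₀ − S) = 0.2618 × 14578 = 3817 kg VSS/d.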